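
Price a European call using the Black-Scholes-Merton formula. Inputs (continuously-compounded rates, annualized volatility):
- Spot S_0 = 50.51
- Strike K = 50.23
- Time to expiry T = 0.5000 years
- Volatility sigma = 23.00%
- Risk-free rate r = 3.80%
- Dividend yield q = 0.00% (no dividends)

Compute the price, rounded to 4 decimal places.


d1 = (ln(S/K) + (r - q + 0.5*sigma^2) * T) / (sigma * sqrt(T)) = 0.23232380
d2 = d1 - sigma * sqrt(T) = 0.06968924
exp(-rT) = 0.98117936; exp(-qT) = 1.00000000
C = S_0 * exp(-qT) * N(d1) - K * exp(-rT) * N(d2)
N(d1) = 0.59185674; N(d2) = 0.52777950
C = 50.5100 * 1.00000000 * 0.59185674 - 50.2300 * 0.98117936 * 0.52777950 = 3.8833

Answer: Price = 3.8833


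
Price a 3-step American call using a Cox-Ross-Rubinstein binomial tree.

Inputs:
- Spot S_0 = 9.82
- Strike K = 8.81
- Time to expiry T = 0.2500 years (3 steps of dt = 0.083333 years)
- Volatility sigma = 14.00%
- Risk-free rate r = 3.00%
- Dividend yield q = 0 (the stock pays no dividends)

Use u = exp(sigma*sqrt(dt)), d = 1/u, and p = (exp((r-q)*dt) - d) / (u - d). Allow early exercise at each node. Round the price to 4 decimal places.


Answer: Price = V(0,0) = 1.0880

Derivation:
dt = T/N = 0.083333
u = exp(sigma*sqrt(dt)) = 1.041242; d = 1/u = 0.960391
p = (exp((r-q)*dt) - d) / (u - d) = 0.520857
Discount per step: exp(-r*dt) = 0.997503
Stock lattice S(k, i) with i counting down-moves:
  k=0: S(0,0) = 9.8200
  k=1: S(1,0) = 10.2250; S(1,1) = 9.4310
  k=2: S(2,0) = 10.6467; S(2,1) = 9.8200; S(2,2) = 9.0575
  k=3: S(3,0) = 11.0858; S(3,1) = 10.2250; S(3,2) = 9.4310; S(3,3) = 8.6987
Terminal payoffs V(N, i) = max(S_T - K, 0):
  V(3,0) = 2.275796; V(3,1) = 1.414999; V(3,2) = 0.621042; V(3,3) = 0.000000
Backward induction: V(k, i) = exp(-r*dt) * [p * V(k+1, i) + (1-p) * V(k+1, i+1)]; then take max(V_cont, immediate exercise) for American.
  V(2,0) = exp(-r*dt) * [p*2.275796 + (1-p)*1.414999] = 1.858699; exercise = 1.836702; V(2,0) = max -> 1.858699
  V(2,1) = exp(-r*dt) * [p*1.414999 + (1-p)*0.621042] = 1.031997; exercise = 1.010000; V(2,1) = max -> 1.031997
  V(2,2) = exp(-r*dt) * [p*0.621042 + (1-p)*0.000000] = 0.322667; exercise = 0.247490; V(2,2) = max -> 0.322667
  V(1,0) = exp(-r*dt) * [p*1.858699 + (1-p)*1.031997] = 1.458939; exercise = 1.414999; V(1,0) = max -> 1.458939
  V(1,1) = exp(-r*dt) * [p*1.031997 + (1-p)*0.322667] = 0.690399; exercise = 0.621042; V(1,1) = max -> 0.690399
  V(0,0) = exp(-r*dt) * [p*1.458939 + (1-p)*0.690399] = 1.087976; exercise = 1.010000; V(0,0) = max -> 1.087976


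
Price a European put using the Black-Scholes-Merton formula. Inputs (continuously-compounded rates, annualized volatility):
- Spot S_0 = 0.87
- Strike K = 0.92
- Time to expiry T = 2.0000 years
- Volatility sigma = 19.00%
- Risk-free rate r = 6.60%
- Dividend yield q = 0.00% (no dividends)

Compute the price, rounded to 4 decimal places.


Answer: Price = 0.0612

Derivation:
d1 = (ln(S/K) + (r - q + 0.5*sigma^2) * T) / (sigma * sqrt(T)) = 0.41763789
d2 = d1 - sigma * sqrt(T) = 0.14893731
exp(-rT) = 0.87634100; exp(-qT) = 1.00000000
P = K * exp(-rT) * N(-d2) - S_0 * exp(-qT) * N(-d1)
N(-d1) = 0.33810595; N(-d2) = 0.44080155
P = 0.9200 * 0.87634100 * 0.44080155 - 0.8700 * 1.00000000 * 0.33810595 = 0.0612


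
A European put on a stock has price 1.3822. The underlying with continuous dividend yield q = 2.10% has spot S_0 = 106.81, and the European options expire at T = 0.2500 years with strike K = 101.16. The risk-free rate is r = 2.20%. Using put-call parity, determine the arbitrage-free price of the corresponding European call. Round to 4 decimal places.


Answer: Call price = 7.0278

Derivation:
Put-call parity: C - P = S_0 * exp(-qT) - K * exp(-rT).
S_0 * exp(-qT) = 106.8100 * 0.99476376 = 106.25071690
K * exp(-rT) = 101.1600 * 0.99451510 = 100.60514724
C = P + S*exp(-qT) - K*exp(-rT)
C = 1.3822 + 106.25071690 - 100.60514724 = 7.0278


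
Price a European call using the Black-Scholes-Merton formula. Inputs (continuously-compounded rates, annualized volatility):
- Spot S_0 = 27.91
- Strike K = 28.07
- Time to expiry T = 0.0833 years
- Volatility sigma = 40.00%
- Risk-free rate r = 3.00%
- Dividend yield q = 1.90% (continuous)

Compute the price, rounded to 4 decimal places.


d1 = (ln(S/K) + (r - q + 0.5*sigma^2) * T) / (sigma * sqrt(T)) = 0.01614557
d2 = d1 - sigma * sqrt(T) = -0.09930139
exp(-rT) = 0.99750412; exp(-qT) = 0.99841855
C = S_0 * exp(-qT) * N(d1) - K * exp(-rT) * N(d2)
N(d1) = 0.50644087; N(d2) = 0.46044949
C = 27.9100 * 0.99841855 * 0.50644087 - 28.0700 * 0.99750412 * 0.46044949 = 1.2199

Answer: Price = 1.2199


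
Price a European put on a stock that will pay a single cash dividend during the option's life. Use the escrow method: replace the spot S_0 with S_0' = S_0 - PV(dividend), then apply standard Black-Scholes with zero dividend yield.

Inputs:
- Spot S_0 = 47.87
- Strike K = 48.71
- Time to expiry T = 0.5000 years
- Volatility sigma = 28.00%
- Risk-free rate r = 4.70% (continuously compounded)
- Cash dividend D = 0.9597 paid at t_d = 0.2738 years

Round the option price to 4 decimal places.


PV(D) = D * exp(-r * t_d) = 0.9597 * 0.98721385 = 0.94742913
S_0' = S_0 - PV(D) = 47.8700 - 0.94742913 = 46.92257087
d1 = (ln(S_0'/K) + (r + sigma^2/2)*T) / (sigma*sqrt(T)) = 0.02886242
d2 = d1 - sigma*sqrt(T) = -0.16912748
exp(-rT) = 0.97677397
N(-d1) = 0.48848716; N(-d2) = 0.56715182
P = K * exp(-rT) * N(-d2) - S_0' * N(-d1) = 48.7100 * 0.97677397 * 0.56715182 - 46.92257087 * 0.48848716 = 4.0633

Answer: Price = 4.0633


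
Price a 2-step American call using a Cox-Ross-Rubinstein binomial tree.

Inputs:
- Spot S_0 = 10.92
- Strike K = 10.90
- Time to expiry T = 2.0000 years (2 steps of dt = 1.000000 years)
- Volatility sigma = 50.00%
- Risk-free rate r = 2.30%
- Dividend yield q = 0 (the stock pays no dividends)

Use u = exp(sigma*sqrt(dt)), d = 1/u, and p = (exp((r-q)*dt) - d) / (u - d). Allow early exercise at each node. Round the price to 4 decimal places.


dt = T/N = 1.000000
u = exp(sigma*sqrt(dt)) = 1.648721; d = 1/u = 0.606531
p = (exp((r-q)*dt) - d) / (u - d) = 0.399865
Discount per step: exp(-r*dt) = 0.977262
Stock lattice S(k, i) with i counting down-moves:
  k=0: S(0,0) = 10.9200
  k=1: S(1,0) = 18.0040; S(1,1) = 6.6233
  k=2: S(2,0) = 29.6836; S(2,1) = 10.9200; S(2,2) = 4.0172
Terminal payoffs V(N, i) = max(S_T - K, 0):
  V(2,0) = 18.783638; V(2,1) = 0.020000; V(2,2) = 0.000000
Backward induction: V(k, i) = exp(-r*dt) * [p * V(k+1, i) + (1-p) * V(k+1, i+1)]; then take max(V_cont, immediate exercise) for American.
  V(1,0) = exp(-r*dt) * [p*18.783638 + (1-p)*0.020000] = 7.351875; exercise = 7.104036; V(1,0) = max -> 7.351875
  V(1,1) = exp(-r*dt) * [p*0.020000 + (1-p)*0.000000] = 0.007815; exercise = 0.000000; V(1,1) = max -> 0.007815
  V(0,0) = exp(-r*dt) * [p*7.351875 + (1-p)*0.007815] = 2.877501; exercise = 0.020000; V(0,0) = max -> 2.877501

Answer: Price = V(0,0) = 2.8775


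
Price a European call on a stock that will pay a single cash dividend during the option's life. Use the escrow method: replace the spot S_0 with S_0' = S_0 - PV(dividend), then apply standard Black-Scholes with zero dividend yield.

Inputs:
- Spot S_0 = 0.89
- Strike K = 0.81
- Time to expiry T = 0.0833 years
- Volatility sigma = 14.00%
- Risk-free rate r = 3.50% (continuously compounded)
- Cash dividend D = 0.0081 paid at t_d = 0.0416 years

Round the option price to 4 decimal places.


PV(D) = D * exp(-r * t_d) = 0.0081 * 0.99854506 = 0.00808821
S_0' = S_0 - PV(D) = 0.8900 - 0.00808821 = 0.88191179
d1 = (ln(S_0'/K) + (r + sigma^2/2)*T) / (sigma*sqrt(T)) = 2.19741301
d2 = d1 - sigma*sqrt(T) = 2.15700658
exp(-rT) = 0.99708875
N(d1) = 0.98600452; N(d2) = 0.98449742
C = S_0' * N(d1) - K * exp(-rT) * N(d2) = 0.88191179 * 0.98600452 - 0.8100 * 0.99708875 * 0.98449742 = 0.0744

Answer: Price = 0.0744


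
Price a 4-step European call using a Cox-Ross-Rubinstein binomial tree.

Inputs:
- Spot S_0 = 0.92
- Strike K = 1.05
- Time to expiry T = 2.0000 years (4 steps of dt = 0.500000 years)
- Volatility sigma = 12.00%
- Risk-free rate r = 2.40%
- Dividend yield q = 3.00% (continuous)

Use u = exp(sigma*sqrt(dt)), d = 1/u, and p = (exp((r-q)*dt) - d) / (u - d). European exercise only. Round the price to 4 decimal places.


dt = T/N = 0.500000
u = exp(sigma*sqrt(dt)) = 1.088557; d = 1/u = 0.918647
p = (exp((r-q)*dt) - d) / (u - d) = 0.461169
Discount per step: exp(-r*dt) = 0.988072
Stock lattice S(k, i) with i counting down-moves:
  k=0: S(0,0) = 0.9200
  k=1: S(1,0) = 1.0015; S(1,1) = 0.8452
  k=2: S(2,0) = 1.0902; S(2,1) = 0.9200; S(2,2) = 0.7764
  k=3: S(3,0) = 1.1867; S(3,1) = 1.0015; S(3,2) = 0.8452; S(3,3) = 0.7132
  k=4: S(4,0) = 1.2918; S(4,1) = 1.0902; S(4,2) = 0.9200; S(4,3) = 0.7764; S(4,4) = 0.6552
Terminal payoffs V(N, i) = max(S_T - K, 0):
  V(4,0) = 0.241791; V(4,1) = 0.040160; V(4,2) = 0.000000; V(4,3) = 0.000000; V(4,4) = 0.000000
Backward induction: V(k, i) = exp(-r*dt) * [p * V(k+1, i) + (1-p) * V(k+1, i+1)].
  V(3,0) = exp(-r*dt) * [p*0.241791 + (1-p)*0.040160] = 0.131558
  V(3,1) = exp(-r*dt) * [p*0.040160 + (1-p)*0.000000] = 0.018299
  V(3,2) = exp(-r*dt) * [p*0.000000 + (1-p)*0.000000] = 0.000000
  V(3,3) = exp(-r*dt) * [p*0.000000 + (1-p)*0.000000] = 0.000000
  V(2,0) = exp(-r*dt) * [p*0.131558 + (1-p)*0.018299] = 0.069689
  V(2,1) = exp(-r*dt) * [p*0.018299 + (1-p)*0.000000] = 0.008338
  V(2,2) = exp(-r*dt) * [p*0.000000 + (1-p)*0.000000] = 0.000000
  V(1,0) = exp(-r*dt) * [p*0.069689 + (1-p)*0.008338] = 0.036195
  V(1,1) = exp(-r*dt) * [p*0.008338 + (1-p)*0.000000] = 0.003800
  V(0,0) = exp(-r*dt) * [p*0.036195 + (1-p)*0.003800] = 0.018516

Answer: Price = V(0,0) = 0.0185


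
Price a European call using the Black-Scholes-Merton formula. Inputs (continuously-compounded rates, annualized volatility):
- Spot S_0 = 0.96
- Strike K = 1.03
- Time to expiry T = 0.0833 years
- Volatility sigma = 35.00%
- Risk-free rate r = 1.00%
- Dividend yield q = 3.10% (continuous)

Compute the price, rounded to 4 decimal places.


Answer: Price = 0.0140

Derivation:
d1 = (ln(S/K) + (r - q + 0.5*sigma^2) * T) / (sigma * sqrt(T)) = -0.66353759
d2 = d1 - sigma * sqrt(T) = -0.76455368
exp(-rT) = 0.99916735; exp(-qT) = 0.99742103
C = S_0 * exp(-qT) * N(d1) - K * exp(-rT) * N(d2)
N(d1) = 0.25349316; N(d2) = 0.22226868
C = 0.9600 * 0.99742103 * 0.25349316 - 1.0300 * 0.99916735 * 0.22226868 = 0.0140


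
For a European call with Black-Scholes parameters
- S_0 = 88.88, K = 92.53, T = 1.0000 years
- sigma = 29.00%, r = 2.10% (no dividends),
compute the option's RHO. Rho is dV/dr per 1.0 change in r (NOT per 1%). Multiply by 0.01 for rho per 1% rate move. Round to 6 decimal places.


Answer: Rho = 37.719870

Derivation:
d1 = 0.0786352727; d2 = -0.2113647273
phi(d1) = 0.3977107542; exp(-qT) = 1.0000000000; exp(-rT) = 0.9792189646
N(d2) = 0.4163013392
Rho = K*T*exp(-rT)*N(d2) = 92.5300 * 1.0000 * 0.9792189646 * 0.4163013392 = 37.719870


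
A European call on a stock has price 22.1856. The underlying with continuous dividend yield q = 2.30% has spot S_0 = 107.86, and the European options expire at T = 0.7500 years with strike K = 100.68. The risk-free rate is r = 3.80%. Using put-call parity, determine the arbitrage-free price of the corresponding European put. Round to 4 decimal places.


Put-call parity: C - P = S_0 * exp(-qT) - K * exp(-rT).
S_0 * exp(-qT) = 107.8600 * 0.98289793 = 106.01537067
K * exp(-rT) = 100.6800 * 0.97190229 = 97.85112297
P = C - S*exp(-qT) + K*exp(-rT)
P = 22.1856 - 106.01537067 + 97.85112297 = 14.0214

Answer: Put price = 14.0214


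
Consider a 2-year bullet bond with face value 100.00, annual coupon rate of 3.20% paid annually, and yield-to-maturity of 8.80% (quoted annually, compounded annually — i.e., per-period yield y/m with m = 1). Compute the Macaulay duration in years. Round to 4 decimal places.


Answer: Macaulay duration = 1.9674 years

Derivation:
Coupon per period c = face * coupon_rate / m = 3.200000
Periods per year m = 1; per-period yield y/m = 0.088000
Number of cashflows N = 2
Cashflows (t years, CF_t, discount factor 1/(1+y/m)^(m*t), PV):
  t = 1.0000: CF_t = 3.200000, DF = 0.919118, PV = 2.941176
  t = 2.0000: CF_t = 103.200000, DF = 0.844777, PV = 87.181012
Price P = sum_t PV_t = 90.122189
Macaulay numerator sum_t t * PV_t:
  t * PV_t at t = 1.0000: 2.941176
  t * PV_t at t = 2.0000: 174.362024
Macaulay duration D = (sum_t t * PV_t) / P = 177.303201 / 90.122189 = 1.967365


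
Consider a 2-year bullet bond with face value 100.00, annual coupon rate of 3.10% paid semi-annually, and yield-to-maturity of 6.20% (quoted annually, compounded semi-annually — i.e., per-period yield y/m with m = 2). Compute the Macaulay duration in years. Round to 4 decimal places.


Coupon per period c = face * coupon_rate / m = 1.550000
Periods per year m = 2; per-period yield y/m = 0.031000
Number of cashflows N = 4
Cashflows (t years, CF_t, discount factor 1/(1+y/m)^(m*t), PV):
  t = 0.5000: CF_t = 1.550000, DF = 0.969932, PV = 1.503395
  t = 1.0000: CF_t = 1.550000, DF = 0.940768, PV = 1.458191
  t = 1.5000: CF_t = 1.550000, DF = 0.912481, PV = 1.414346
  t = 2.0000: CF_t = 101.550000, DF = 0.885045, PV = 89.876317
Price P = sum_t PV_t = 94.252249
Macaulay numerator sum_t t * PV_t:
  t * PV_t at t = 0.5000: 0.751697
  t * PV_t at t = 1.0000: 1.458191
  t * PV_t at t = 1.5000: 2.121519
  t * PV_t at t = 2.0000: 179.752634
Macaulay duration D = (sum_t t * PV_t) / P = 184.084041 / 94.252249 = 1.953100

Answer: Macaulay duration = 1.9531 years


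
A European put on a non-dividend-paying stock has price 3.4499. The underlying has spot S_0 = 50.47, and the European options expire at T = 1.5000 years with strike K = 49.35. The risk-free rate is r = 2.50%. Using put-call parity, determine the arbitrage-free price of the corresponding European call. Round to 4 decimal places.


Put-call parity: C - P = S_0 * exp(-qT) - K * exp(-rT).
S_0 * exp(-qT) = 50.4700 * 1.00000000 = 50.47000000
K * exp(-rT) = 49.3500 * 0.96319442 = 47.53364451
C = P + S*exp(-qT) - K*exp(-rT)
C = 3.4499 + 50.47000000 - 47.53364451 = 6.3863

Answer: Call price = 6.3863


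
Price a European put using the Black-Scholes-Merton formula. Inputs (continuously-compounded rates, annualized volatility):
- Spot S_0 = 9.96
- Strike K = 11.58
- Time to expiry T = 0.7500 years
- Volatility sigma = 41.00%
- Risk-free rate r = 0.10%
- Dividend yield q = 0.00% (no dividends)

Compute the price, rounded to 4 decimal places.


d1 = (ln(S/K) + (r - q + 0.5*sigma^2) * T) / (sigma * sqrt(T)) = -0.24478215
d2 = d1 - sigma * sqrt(T) = -0.59985257
exp(-rT) = 0.99925028; exp(-qT) = 1.00000000
P = K * exp(-rT) * N(-d2) - S_0 * exp(-qT) * N(-d1)
N(-d1) = 0.59668744; N(-d2) = 0.72569775
P = 11.5800 * 0.99925028 * 0.72569775 - 9.9600 * 1.00000000 * 0.59668744 = 2.4543

Answer: Price = 2.4543


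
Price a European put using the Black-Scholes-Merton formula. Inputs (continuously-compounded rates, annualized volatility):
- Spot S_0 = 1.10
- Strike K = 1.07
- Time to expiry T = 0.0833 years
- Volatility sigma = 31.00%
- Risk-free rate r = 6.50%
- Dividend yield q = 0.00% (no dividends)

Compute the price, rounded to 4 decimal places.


d1 = (ln(S/K) + (r - q + 0.5*sigma^2) * T) / (sigma * sqrt(T)) = 0.41430669
d2 = d1 - sigma * sqrt(T) = 0.32483530
exp(-rT) = 0.99460013; exp(-qT) = 1.00000000
P = K * exp(-rT) * N(-d2) - S_0 * exp(-qT) * N(-d1)
N(-d1) = 0.33932476; N(-d2) = 0.37265286
P = 1.0700 * 0.99460013 * 0.37265286 - 1.1000 * 1.00000000 * 0.33932476 = 0.0233

Answer: Price = 0.0233


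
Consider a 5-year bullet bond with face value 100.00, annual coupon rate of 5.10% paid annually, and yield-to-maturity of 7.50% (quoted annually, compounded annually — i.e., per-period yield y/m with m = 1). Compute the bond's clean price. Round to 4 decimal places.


Answer: Price = 90.2899

Derivation:
Coupon per period c = face * coupon_rate / m = 5.100000
Periods per year m = 1; per-period yield y/m = 0.075000
Number of cashflows N = 5
Cashflows (t years, CF_t, discount factor 1/(1+y/m)^(m*t), PV):
  t = 1.0000: CF_t = 5.100000, DF = 0.930233, PV = 4.744186
  t = 2.0000: CF_t = 5.100000, DF = 0.865333, PV = 4.413196
  t = 3.0000: CF_t = 5.100000, DF = 0.804961, PV = 4.105299
  t = 4.0000: CF_t = 5.100000, DF = 0.748801, PV = 3.818883
  t = 5.0000: CF_t = 105.100000, DF = 0.696559, PV = 73.208312
Price P = sum_t PV_t = 90.289876


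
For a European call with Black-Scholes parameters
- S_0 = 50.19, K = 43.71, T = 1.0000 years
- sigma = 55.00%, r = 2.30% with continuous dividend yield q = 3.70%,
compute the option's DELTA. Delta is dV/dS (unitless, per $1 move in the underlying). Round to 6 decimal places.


d1 = 0.5008888996; d2 = -0.0491111004
phi(d1) = 0.3519087471; exp(-qT) = 0.9636761353; exp(-rT) = 0.9772624838
N(d1) = 0.6917753424
Delta = exp(-qT) * N(d1) = 0.9636761353 * 0.6917753424 = 0.666647

Answer: Delta = 0.666647


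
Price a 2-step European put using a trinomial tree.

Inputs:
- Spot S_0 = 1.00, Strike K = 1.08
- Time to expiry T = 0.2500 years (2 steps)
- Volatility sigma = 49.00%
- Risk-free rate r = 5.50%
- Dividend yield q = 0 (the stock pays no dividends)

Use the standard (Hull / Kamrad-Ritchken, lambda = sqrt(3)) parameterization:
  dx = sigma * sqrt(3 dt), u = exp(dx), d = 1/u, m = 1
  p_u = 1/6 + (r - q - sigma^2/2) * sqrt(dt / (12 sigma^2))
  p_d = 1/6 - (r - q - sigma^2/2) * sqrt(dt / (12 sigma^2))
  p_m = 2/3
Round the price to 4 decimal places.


Answer: Price = V(0,0) = 0.1368

Derivation:
dt = T/N = 0.125000; dx = sigma*sqrt(3*dt) = 0.300062
u = exp(dx) = 1.349943; d = 1/u = 0.740772
p_u = 0.153117, p_m = 0.666667, p_d = 0.180216
Discount per step: exp(-r*dt) = 0.993149
Stock lattice S(k, j) with j the centered position index:
  k=0: S(0,+0) = 1.0000
  k=1: S(1,-1) = 0.7408; S(1,+0) = 1.0000; S(1,+1) = 1.3499
  k=2: S(2,-2) = 0.5487; S(2,-1) = 0.7408; S(2,+0) = 1.0000; S(2,+1) = 1.3499; S(2,+2) = 1.8223
Terminal payoffs V(N, j) = max(K - S_T, 0):
  V(2,-2) = 0.531257; V(2,-1) = 0.339228; V(2,+0) = 0.080000; V(2,+1) = 0.000000; V(2,+2) = 0.000000
Backward induction: V(k, j) = exp(-r*dt) * [p_u * V(k+1, j+1) + p_m * V(k+1, j) + p_d * V(k+1, j-1)]
  V(1,-1) = exp(-r*dt) * [p_u*0.080000 + p_m*0.339228 + p_d*0.531257] = 0.331853
  V(1,+0) = exp(-r*dt) * [p_u*0.000000 + p_m*0.080000 + p_d*0.339228] = 0.113683
  V(1,+1) = exp(-r*dt) * [p_u*0.000000 + p_m*0.000000 + p_d*0.080000] = 0.014318
  V(0,+0) = exp(-r*dt) * [p_u*0.014318 + p_m*0.113683 + p_d*0.331853] = 0.136842


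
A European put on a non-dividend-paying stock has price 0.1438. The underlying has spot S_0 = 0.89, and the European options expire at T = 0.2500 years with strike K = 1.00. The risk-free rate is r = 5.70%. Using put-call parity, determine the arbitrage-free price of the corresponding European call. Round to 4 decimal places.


Put-call parity: C - P = S_0 * exp(-qT) - K * exp(-rT).
S_0 * exp(-qT) = 0.8900 * 1.00000000 = 0.89000000
K * exp(-rT) = 1.0000 * 0.98585105 = 0.98585105
C = P + S*exp(-qT) - K*exp(-rT)
C = 0.1438 + 0.89000000 - 0.98585105 = 0.0479

Answer: Call price = 0.0479


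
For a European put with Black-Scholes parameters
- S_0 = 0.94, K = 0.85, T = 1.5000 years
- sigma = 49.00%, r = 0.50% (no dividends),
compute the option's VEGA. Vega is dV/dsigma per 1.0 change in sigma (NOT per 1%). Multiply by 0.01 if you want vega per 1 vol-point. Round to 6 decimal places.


Answer: Vega = 0.409259

Derivation:
d1 = 0.4802641650; d2 = -0.1198608220
phi(d1) = 0.3554874377; exp(-qT) = 1.0000000000; exp(-rT) = 0.9925280548
Vega = S * exp(-qT) * phi(d1) * sqrt(T) = 0.9400 * 1.0000000000 * 0.3554874377 * 1.2247448714 = 0.409259


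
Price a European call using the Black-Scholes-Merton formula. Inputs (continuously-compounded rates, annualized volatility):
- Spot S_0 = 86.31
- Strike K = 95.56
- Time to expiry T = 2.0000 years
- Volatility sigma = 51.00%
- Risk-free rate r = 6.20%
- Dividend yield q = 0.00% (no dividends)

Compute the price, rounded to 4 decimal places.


d1 = (ln(S/K) + (r - q + 0.5*sigma^2) * T) / (sigma * sqrt(T)) = 0.39139212
d2 = d1 - sigma * sqrt(T) = -0.32985680
exp(-rT) = 0.88337984; exp(-qT) = 1.00000000
C = S_0 * exp(-qT) * N(d1) - K * exp(-rT) * N(d2)
N(d1) = 0.65224629; N(d2) = 0.37075409
C = 86.3100 * 1.00000000 * 0.65224629 - 95.5600 * 0.88337984 * 0.37075409 = 24.9979

Answer: Price = 24.9979


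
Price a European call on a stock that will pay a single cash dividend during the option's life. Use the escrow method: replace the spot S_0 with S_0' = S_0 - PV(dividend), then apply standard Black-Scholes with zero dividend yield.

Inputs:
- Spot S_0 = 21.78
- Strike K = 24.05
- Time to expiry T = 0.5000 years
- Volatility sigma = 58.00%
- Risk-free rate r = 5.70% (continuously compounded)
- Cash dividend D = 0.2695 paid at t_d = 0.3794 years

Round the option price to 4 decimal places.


Answer: Price = 2.7908

Derivation:
PV(D) = D * exp(-r * t_d) = 0.2695 * 0.97860636 = 0.26373441
S_0' = S_0 - PV(D) = 21.7800 - 0.26373441 = 21.51626559
d1 = (ln(S_0'/K) + (r + sigma^2/2)*T) / (sigma*sqrt(T)) = 0.00310686
d2 = d1 - sigma*sqrt(T) = -0.40701507
exp(-rT) = 0.97190229
N(d1) = 0.50123946; N(d2) = 0.34199846
C = S_0' * N(d1) - K * exp(-rT) * N(d2) = 21.51626559 * 0.50123946 - 24.0500 * 0.97190229 * 0.34199846 = 2.7908


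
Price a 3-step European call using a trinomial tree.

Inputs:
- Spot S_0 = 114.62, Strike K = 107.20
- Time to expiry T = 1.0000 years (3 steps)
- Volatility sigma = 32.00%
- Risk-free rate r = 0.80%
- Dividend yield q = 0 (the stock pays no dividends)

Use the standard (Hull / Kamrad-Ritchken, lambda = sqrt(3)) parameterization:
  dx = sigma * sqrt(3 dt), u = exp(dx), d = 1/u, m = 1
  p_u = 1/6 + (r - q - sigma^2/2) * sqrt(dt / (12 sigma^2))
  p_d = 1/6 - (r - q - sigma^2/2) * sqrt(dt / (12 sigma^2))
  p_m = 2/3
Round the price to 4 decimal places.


dt = T/N = 0.333333; dx = sigma*sqrt(3*dt) = 0.320000
u = exp(dx) = 1.377128; d = 1/u = 0.726149
p_u = 0.144167, p_m = 0.666667, p_d = 0.189167
Discount per step: exp(-r*dt) = 0.997337
Stock lattice S(k, j) with j the centered position index:
  k=0: S(0,+0) = 114.6200
  k=1: S(1,-1) = 83.2312; S(1,+0) = 114.6200; S(1,+1) = 157.8464
  k=2: S(2,-2) = 60.4383; S(2,-1) = 83.2312; S(2,+0) = 114.6200; S(2,+1) = 157.8464; S(2,+2) = 217.3746
  k=3: S(3,-3) = 43.8872; S(3,-2) = 60.4383; S(3,-1) = 83.2312; S(3,+0) = 114.6200; S(3,+1) = 157.8464; S(3,+2) = 217.3746; S(3,+3) = 299.3526
Terminal payoffs V(N, j) = max(S_T - K, 0):
  V(3,-3) = 0.000000; V(3,-2) = 0.000000; V(3,-1) = 0.000000; V(3,+0) = 7.420000; V(3,+1) = 50.646384; V(3,+2) = 110.174638; V(3,+3) = 192.152650
Backward induction: V(k, j) = exp(-r*dt) * [p_u * V(k+1, j+1) + p_m * V(k+1, j) + p_d * V(k+1, j-1)]
  V(2,-2) = exp(-r*dt) * [p_u*0.000000 + p_m*0.000000 + p_d*0.000000] = 0.000000
  V(2,-1) = exp(-r*dt) * [p_u*7.420000 + p_m*0.000000 + p_d*0.000000] = 1.066868
  V(2,+0) = exp(-r*dt) * [p_u*50.646384 + p_m*7.420000 + p_d*0.000000] = 12.215569
  V(2,+1) = exp(-r*dt) * [p_u*110.174638 + p_m*50.646384 + p_d*7.420000] = 50.915428
  V(2,+2) = exp(-r*dt) * [p_u*192.152650 + p_m*110.174638 + p_d*50.646384] = 110.437481
  V(1,-1) = exp(-r*dt) * [p_u*12.215569 + p_m*1.066868 + p_d*0.000000] = 2.465739
  V(1,+0) = exp(-r*dt) * [p_u*50.915428 + p_m*12.215569 + p_d*1.066868] = 15.644063
  V(1,+1) = exp(-r*dt) * [p_u*110.437481 + p_m*50.915428 + p_d*12.215569] = 52.036850
  V(0,+0) = exp(-r*dt) * [p_u*52.036850 + p_m*15.644063 + p_d*2.465739] = 18.348795

Answer: Price = V(0,0) = 18.3488


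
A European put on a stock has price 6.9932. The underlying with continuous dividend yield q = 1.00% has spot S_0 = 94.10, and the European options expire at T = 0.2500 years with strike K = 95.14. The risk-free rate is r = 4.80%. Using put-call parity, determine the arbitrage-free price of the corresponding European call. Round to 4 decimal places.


Put-call parity: C - P = S_0 * exp(-qT) - K * exp(-rT).
S_0 * exp(-qT) = 94.1000 * 0.99750312 = 93.86504382
K * exp(-rT) = 95.1400 * 0.98807171 = 94.00514276
C = P + S*exp(-qT) - K*exp(-rT)
C = 6.9932 + 93.86504382 - 94.00514276 = 6.8531

Answer: Call price = 6.8531


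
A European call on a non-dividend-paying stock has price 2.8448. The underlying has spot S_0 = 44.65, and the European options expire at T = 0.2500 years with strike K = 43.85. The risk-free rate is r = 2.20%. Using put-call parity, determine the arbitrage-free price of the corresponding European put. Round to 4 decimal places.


Answer: Put price = 1.8043

Derivation:
Put-call parity: C - P = S_0 * exp(-qT) - K * exp(-rT).
S_0 * exp(-qT) = 44.6500 * 1.00000000 = 44.65000000
K * exp(-rT) = 43.8500 * 0.99451510 = 43.60948702
P = C - S*exp(-qT) + K*exp(-rT)
P = 2.8448 - 44.65000000 + 43.60948702 = 1.8043


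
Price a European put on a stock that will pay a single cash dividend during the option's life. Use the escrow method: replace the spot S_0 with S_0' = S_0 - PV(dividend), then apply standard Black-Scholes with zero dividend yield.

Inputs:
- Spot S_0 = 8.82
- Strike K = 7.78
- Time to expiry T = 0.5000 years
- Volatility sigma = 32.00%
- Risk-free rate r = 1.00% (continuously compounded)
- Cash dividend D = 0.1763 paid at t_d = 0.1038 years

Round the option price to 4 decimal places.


Answer: Price = 0.3721

Derivation:
PV(D) = D * exp(-r * t_d) = 0.1763 * 0.99896254 = 0.17611710
S_0' = S_0 - PV(D) = 8.8200 - 0.17611710 = 8.64388290
d1 = (ln(S_0'/K) + (r + sigma^2/2)*T) / (sigma*sqrt(T)) = 0.60057917
d2 = d1 - sigma*sqrt(T) = 0.37430500
exp(-rT) = 0.99501248
N(-d1) = 0.27406016; N(-d2) = 0.35408871
P = K * exp(-rT) * N(-d2) - S_0' * N(-d1) = 7.7800 * 0.99501248 * 0.35408871 - 8.64388290 * 0.27406016 = 0.3721


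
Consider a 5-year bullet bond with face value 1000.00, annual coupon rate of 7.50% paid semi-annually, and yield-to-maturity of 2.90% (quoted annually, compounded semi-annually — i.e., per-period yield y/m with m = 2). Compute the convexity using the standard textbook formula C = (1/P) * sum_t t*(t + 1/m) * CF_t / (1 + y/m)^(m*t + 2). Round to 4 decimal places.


Coupon per period c = face * coupon_rate / m = 37.500000
Periods per year m = 2; per-period yield y/m = 0.014500
Number of cashflows N = 10
Cashflows (t years, CF_t, discount factor 1/(1+y/m)^(m*t), PV):
  t = 0.5000: CF_t = 37.500000, DF = 0.985707, PV = 36.964022
  t = 1.0000: CF_t = 37.500000, DF = 0.971619, PV = 36.435704
  t = 1.5000: CF_t = 37.500000, DF = 0.957732, PV = 35.914937
  t = 2.0000: CF_t = 37.500000, DF = 0.944043, PV = 35.401614
  t = 2.5000: CF_t = 37.500000, DF = 0.930550, PV = 34.895627
  t = 3.0000: CF_t = 37.500000, DF = 0.917250, PV = 34.396873
  t = 3.5000: CF_t = 37.500000, DF = 0.904140, PV = 33.905247
  t = 4.0000: CF_t = 37.500000, DF = 0.891217, PV = 33.420647
  t = 4.5000: CF_t = 37.500000, DF = 0.878479, PV = 32.942974
  t = 5.0000: CF_t = 1037.500000, DF = 0.865923, PV = 898.395549
Price P = sum_t PV_t = 1212.673194
Convexity numerator sum_t t*(t + 1/m) * CF_t / (1+y/m)^(m*t + 2):
  t = 0.5000: term = 17.957469
  t = 1.0000: term = 53.102421
  t = 1.5000: term = 104.686882
  t = 2.0000: term = 171.984364
  t = 2.5000: term = 254.289350
  t = 3.0000: term = 350.916796
  t = 3.5000: term = 461.201638
  t = 4.0000: term = 584.498309
  t = 4.5000: term = 720.180272
  t = 5.0000: term = 24004.694476
Convexity = (1/P) * sum = 26723.511977 / 1212.673194 = 22.036862

Answer: Convexity = 22.0369


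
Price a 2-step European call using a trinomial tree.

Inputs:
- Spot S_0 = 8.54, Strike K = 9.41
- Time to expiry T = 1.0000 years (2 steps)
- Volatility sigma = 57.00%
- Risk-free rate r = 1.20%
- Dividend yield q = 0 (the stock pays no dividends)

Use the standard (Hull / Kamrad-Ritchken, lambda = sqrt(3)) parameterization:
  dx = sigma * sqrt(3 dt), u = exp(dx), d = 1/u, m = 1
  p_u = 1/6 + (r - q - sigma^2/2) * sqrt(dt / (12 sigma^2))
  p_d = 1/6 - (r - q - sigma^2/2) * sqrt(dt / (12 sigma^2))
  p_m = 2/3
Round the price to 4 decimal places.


dt = T/N = 0.500000; dx = sigma*sqrt(3*dt) = 0.698105
u = exp(dx) = 2.009939; d = 1/u = 0.497527
p_u = 0.112789, p_m = 0.666667, p_d = 0.220545
Discount per step: exp(-r*dt) = 0.994018
Stock lattice S(k, j) with j the centered position index:
  k=0: S(0,+0) = 8.5400
  k=1: S(1,-1) = 4.2489; S(1,+0) = 8.5400; S(1,+1) = 17.1649
  k=2: S(2,-2) = 2.1139; S(2,-1) = 4.2489; S(2,+0) = 8.5400; S(2,+1) = 17.1649; S(2,+2) = 34.5004
Terminal payoffs V(N, j) = max(S_T - K, 0):
  V(2,-2) = 0.000000; V(2,-1) = 0.000000; V(2,+0) = 0.000000; V(2,+1) = 7.754883; V(2,+2) = 25.090374
Backward induction: V(k, j) = exp(-r*dt) * [p_u * V(k+1, j+1) + p_m * V(k+1, j) + p_d * V(k+1, j-1)]
  V(1,-1) = exp(-r*dt) * [p_u*0.000000 + p_m*0.000000 + p_d*0.000000] = 0.000000
  V(1,+0) = exp(-r*dt) * [p_u*7.754883 + p_m*0.000000 + p_d*0.000000] = 0.869430
  V(1,+1) = exp(-r*dt) * [p_u*25.090374 + p_m*7.754883 + p_d*0.000000] = 7.951975
  V(0,+0) = exp(-r*dt) * [p_u*7.951975 + p_m*0.869430 + p_d*0.000000] = 1.467680

Answer: Price = V(0,0) = 1.4677


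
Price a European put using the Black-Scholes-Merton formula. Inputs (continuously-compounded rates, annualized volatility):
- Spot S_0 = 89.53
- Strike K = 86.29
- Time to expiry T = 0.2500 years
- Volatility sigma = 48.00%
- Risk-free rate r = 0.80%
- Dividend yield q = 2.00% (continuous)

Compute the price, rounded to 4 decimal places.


Answer: Price = 6.9671

Derivation:
d1 = (ln(S/K) + (r - q + 0.5*sigma^2) * T) / (sigma * sqrt(T)) = 0.26108353
d2 = d1 - sigma * sqrt(T) = 0.02108353
exp(-rT) = 0.99800200; exp(-qT) = 0.99501248
P = K * exp(-rT) * N(-d2) - S_0 * exp(-qT) * N(-d1)
N(-d1) = 0.39701404; N(-d2) = 0.49158951
P = 86.2900 * 0.99800200 * 0.49158951 - 89.5300 * 0.99501248 * 0.39701404 = 6.9671


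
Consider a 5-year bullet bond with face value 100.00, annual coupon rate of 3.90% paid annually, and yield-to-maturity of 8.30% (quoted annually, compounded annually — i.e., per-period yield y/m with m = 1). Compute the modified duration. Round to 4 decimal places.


Coupon per period c = face * coupon_rate / m = 3.900000
Periods per year m = 1; per-period yield y/m = 0.083000
Number of cashflows N = 5
Cashflows (t years, CF_t, discount factor 1/(1+y/m)^(m*t), PV):
  t = 1.0000: CF_t = 3.900000, DF = 0.923361, PV = 3.601108
  t = 2.0000: CF_t = 3.900000, DF = 0.852596, PV = 3.325123
  t = 3.0000: CF_t = 3.900000, DF = 0.787254, PV = 3.070289
  t = 4.0000: CF_t = 3.900000, DF = 0.726919, PV = 2.834985
  t = 5.0000: CF_t = 103.900000, DF = 0.671209, PV = 69.738606
Price P = sum_t PV_t = 82.570111
First compute Macaulay numerator sum_t t * PV_t:
  t * PV_t at t = 1.0000: 3.601108
  t * PV_t at t = 2.0000: 6.650246
  t * PV_t at t = 3.0000: 9.210867
  t * PV_t at t = 4.0000: 11.339940
  t * PV_t at t = 5.0000: 348.693032
Macaulay duration D = 379.495193 / 82.570111 = 4.596036
Modified duration = D / (1 + y/m) = 4.596036 / (1 + 0.083000) = 4.243800

Answer: Modified duration = 4.2438


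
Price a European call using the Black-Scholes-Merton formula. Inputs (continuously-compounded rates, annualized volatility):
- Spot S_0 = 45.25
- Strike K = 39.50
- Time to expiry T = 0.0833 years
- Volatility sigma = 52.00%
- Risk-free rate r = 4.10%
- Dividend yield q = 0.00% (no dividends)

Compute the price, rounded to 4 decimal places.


d1 = (ln(S/K) + (r - q + 0.5*sigma^2) * T) / (sigma * sqrt(T)) = 1.00332096
d2 = d1 - sigma * sqrt(T) = 0.85323992
exp(-rT) = 0.99659053; exp(-qT) = 1.00000000
C = S_0 * exp(-qT) * N(d1) - K * exp(-rT) * N(d2)
N(d1) = 0.84214699; N(d2) = 0.80323686
C = 45.2500 * 1.00000000 * 0.84214699 - 39.5000 * 0.99659053 * 0.80323686 = 6.4875

Answer: Price = 6.4875


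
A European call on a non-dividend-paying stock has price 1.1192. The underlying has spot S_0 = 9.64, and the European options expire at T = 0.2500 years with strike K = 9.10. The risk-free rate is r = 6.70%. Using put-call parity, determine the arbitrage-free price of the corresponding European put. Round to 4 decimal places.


Put-call parity: C - P = S_0 * exp(-qT) - K * exp(-rT).
S_0 * exp(-qT) = 9.6400 * 1.00000000 = 9.64000000
K * exp(-rT) = 9.1000 * 0.98338950 = 8.94884446
P = C - S*exp(-qT) + K*exp(-rT)
P = 1.1192 - 9.64000000 + 8.94884446 = 0.4280

Answer: Put price = 0.4280


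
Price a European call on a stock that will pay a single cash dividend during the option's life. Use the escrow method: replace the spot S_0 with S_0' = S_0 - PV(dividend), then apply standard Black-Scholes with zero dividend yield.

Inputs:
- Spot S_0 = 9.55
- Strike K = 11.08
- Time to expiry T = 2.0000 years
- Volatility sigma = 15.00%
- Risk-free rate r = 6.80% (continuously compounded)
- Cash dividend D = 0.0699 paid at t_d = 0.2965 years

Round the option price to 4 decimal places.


PV(D) = D * exp(-r * t_d) = 0.0699 * 0.98003989 = 0.06850479
S_0' = S_0 - PV(D) = 9.5500 - 0.06850479 = 9.48149521
d1 = (ln(S_0'/K) + (r + sigma^2/2)*T) / (sigma*sqrt(T)) = 0.01272955
d2 = d1 - sigma*sqrt(T) = -0.19940248
exp(-rT) = 0.87284263
N(d1) = 0.50507822; N(d2) = 0.42097396
C = S_0' * N(d1) - K * exp(-rT) * N(d2) = 9.48149521 * 0.50507822 - 11.0800 * 0.87284263 * 0.42097396 = 0.7176

Answer: Price = 0.7176


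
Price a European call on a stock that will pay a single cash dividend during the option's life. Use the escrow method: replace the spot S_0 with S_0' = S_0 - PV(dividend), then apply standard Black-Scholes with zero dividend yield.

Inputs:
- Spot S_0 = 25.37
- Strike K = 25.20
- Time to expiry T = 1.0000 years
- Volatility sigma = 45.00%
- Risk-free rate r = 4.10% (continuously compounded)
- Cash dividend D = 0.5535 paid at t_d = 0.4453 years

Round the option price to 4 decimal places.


Answer: Price = 4.6894

Derivation:
PV(D) = D * exp(-r * t_d) = 0.5535 * 0.98190835 = 0.54348627
S_0' = S_0 - PV(D) = 25.3700 - 0.54348627 = 24.82651373
d1 = (ln(S_0'/K) + (r + sigma^2/2)*T) / (sigma*sqrt(T)) = 0.28292931
d2 = d1 - sigma*sqrt(T) = -0.16707069
exp(-rT) = 0.95982913
N(d1) = 0.61138449; N(d2) = 0.43365721
C = S_0' * N(d1) - K * exp(-rT) * N(d2) = 24.82651373 * 0.61138449 - 25.2000 * 0.95982913 * 0.43365721 = 4.6894


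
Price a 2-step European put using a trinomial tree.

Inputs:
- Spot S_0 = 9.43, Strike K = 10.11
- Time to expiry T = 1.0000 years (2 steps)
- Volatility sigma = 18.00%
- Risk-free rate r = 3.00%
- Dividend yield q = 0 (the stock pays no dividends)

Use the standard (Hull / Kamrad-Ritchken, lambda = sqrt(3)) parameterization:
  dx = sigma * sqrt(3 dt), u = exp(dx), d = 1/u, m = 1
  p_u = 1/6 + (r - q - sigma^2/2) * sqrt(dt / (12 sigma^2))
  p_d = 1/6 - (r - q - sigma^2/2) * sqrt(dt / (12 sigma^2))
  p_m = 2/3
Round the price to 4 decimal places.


dt = T/N = 0.500000; dx = sigma*sqrt(3*dt) = 0.220454
u = exp(dx) = 1.246643; d = 1/u = 0.802154
p_u = 0.182316, p_m = 0.666667, p_d = 0.151017
Discount per step: exp(-r*dt) = 0.985112
Stock lattice S(k, j) with j the centered position index:
  k=0: S(0,+0) = 9.4300
  k=1: S(1,-1) = 7.5643; S(1,+0) = 9.4300; S(1,+1) = 11.7558
  k=2: S(2,-2) = 6.0678; S(2,-1) = 7.5643; S(2,+0) = 9.4300; S(2,+1) = 11.7558; S(2,+2) = 14.6553
Terminal payoffs V(N, j) = max(K - S_T, 0):
  V(2,-2) = 4.042250; V(2,-1) = 2.545683; V(2,+0) = 0.680000; V(2,+1) = 0.000000; V(2,+2) = 0.000000
Backward induction: V(k, j) = exp(-r*dt) * [p_u * V(k+1, j+1) + p_m * V(k+1, j) + p_d * V(k+1, j-1)]
  V(1,-1) = exp(-r*dt) * [p_u*0.680000 + p_m*2.545683 + p_d*4.042250] = 2.395345
  V(1,+0) = exp(-r*dt) * [p_u*0.000000 + p_m*0.680000 + p_d*2.545683] = 0.825302
  V(1,+1) = exp(-r*dt) * [p_u*0.000000 + p_m*0.000000 + p_d*0.680000] = 0.101163
  V(0,+0) = exp(-r*dt) * [p_u*0.101163 + p_m*0.825302 + p_d*2.395345] = 0.916532

Answer: Price = V(0,0) = 0.9165


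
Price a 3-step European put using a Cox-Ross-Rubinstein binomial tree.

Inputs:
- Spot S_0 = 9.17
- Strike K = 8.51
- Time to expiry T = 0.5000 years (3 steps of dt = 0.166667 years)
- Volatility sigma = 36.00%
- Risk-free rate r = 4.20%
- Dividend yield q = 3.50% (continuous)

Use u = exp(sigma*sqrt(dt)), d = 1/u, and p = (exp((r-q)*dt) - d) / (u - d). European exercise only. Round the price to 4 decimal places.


Answer: Price = V(0,0) = 0.6175

Derivation:
dt = T/N = 0.166667
u = exp(sigma*sqrt(dt)) = 1.158319; d = 1/u = 0.863320
p = (exp((r-q)*dt) - d) / (u - d) = 0.467281
Discount per step: exp(-r*dt) = 0.993024
Stock lattice S(k, i) with i counting down-moves:
  k=0: S(0,0) = 9.1700
  k=1: S(1,0) = 10.6218; S(1,1) = 7.9166
  k=2: S(2,0) = 12.3034; S(2,1) = 9.1700; S(2,2) = 6.8346
  k=3: S(3,0) = 14.2513; S(3,1) = 10.6218; S(3,2) = 7.9166; S(3,3) = 5.9005
Terminal payoffs V(N, i) = max(K - S_T, 0):
  V(3,0) = 0.000000; V(3,1) = 0.000000; V(3,2) = 0.593352; V(3,3) = 2.609547
Backward induction: V(k, i) = exp(-r*dt) * [p * V(k+1, i) + (1-p) * V(k+1, i+1)].
  V(2,0) = exp(-r*dt) * [p*0.000000 + (1-p)*0.000000] = 0.000000
  V(2,1) = exp(-r*dt) * [p*0.000000 + (1-p)*0.593352] = 0.313885
  V(2,2) = exp(-r*dt) * [p*0.593352 + (1-p)*2.609547] = 1.655787
  V(1,0) = exp(-r*dt) * [p*0.000000 + (1-p)*0.313885] = 0.166046
  V(1,1) = exp(-r*dt) * [p*0.313885 + (1-p)*1.655787] = 1.021566
  V(0,0) = exp(-r*dt) * [p*0.166046 + (1-p)*1.021566] = 0.617460


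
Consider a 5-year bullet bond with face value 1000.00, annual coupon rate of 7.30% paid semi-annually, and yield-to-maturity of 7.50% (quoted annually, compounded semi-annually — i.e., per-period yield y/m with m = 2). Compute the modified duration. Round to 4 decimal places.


Coupon per period c = face * coupon_rate / m = 36.500000
Periods per year m = 2; per-period yield y/m = 0.037500
Number of cashflows N = 10
Cashflows (t years, CF_t, discount factor 1/(1+y/m)^(m*t), PV):
  t = 0.5000: CF_t = 36.500000, DF = 0.963855, PV = 35.180723
  t = 1.0000: CF_t = 36.500000, DF = 0.929017, PV = 33.909130
  t = 1.5000: CF_t = 36.500000, DF = 0.895438, PV = 32.683499
  t = 2.0000: CF_t = 36.500000, DF = 0.863073, PV = 31.502168
  t = 2.5000: CF_t = 36.500000, DF = 0.831878, PV = 30.363535
  t = 3.0000: CF_t = 36.500000, DF = 0.801810, PV = 29.266058
  t = 3.5000: CF_t = 36.500000, DF = 0.772829, PV = 28.208249
  t = 4.0000: CF_t = 36.500000, DF = 0.744895, PV = 27.188674
  t = 4.5000: CF_t = 36.500000, DF = 0.717971, PV = 26.205950
  t = 5.0000: CF_t = 1036.500000, DF = 0.692020, PV = 717.279226
Price P = sum_t PV_t = 991.787213
First compute Macaulay numerator sum_t t * PV_t:
  t * PV_t at t = 0.5000: 17.590361
  t * PV_t at t = 1.0000: 33.909130
  t * PV_t at t = 1.5000: 49.025249
  t * PV_t at t = 2.0000: 63.004336
  t * PV_t at t = 2.5000: 75.908838
  t * PV_t at t = 3.0000: 87.798175
  t * PV_t at t = 3.5000: 98.728871
  t * PV_t at t = 4.0000: 108.754694
  t * PV_t at t = 4.5000: 117.926777
  t * PV_t at t = 5.0000: 3586.396128
Macaulay duration D = 4239.042560 / 991.787213 = 4.274145
Modified duration = D / (1 + y/m) = 4.274145 / (1 + 0.037500) = 4.119658

Answer: Modified duration = 4.1197


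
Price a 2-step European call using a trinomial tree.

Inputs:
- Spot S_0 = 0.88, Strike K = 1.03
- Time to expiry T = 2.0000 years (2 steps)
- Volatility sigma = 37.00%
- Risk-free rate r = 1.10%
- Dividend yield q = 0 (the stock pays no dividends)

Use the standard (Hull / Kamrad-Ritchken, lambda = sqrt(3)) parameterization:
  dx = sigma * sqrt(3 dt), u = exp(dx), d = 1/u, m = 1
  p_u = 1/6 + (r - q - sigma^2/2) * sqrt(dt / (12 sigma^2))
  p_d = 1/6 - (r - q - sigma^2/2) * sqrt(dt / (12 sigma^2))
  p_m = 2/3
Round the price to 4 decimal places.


dt = T/N = 1.000000; dx = sigma*sqrt(3*dt) = 0.640859
u = exp(dx) = 1.898110; d = 1/u = 0.526840
p_u = 0.121844, p_m = 0.666667, p_d = 0.211489
Discount per step: exp(-r*dt) = 0.989060
Stock lattice S(k, j) with j the centered position index:
  k=0: S(0,+0) = 0.8800
  k=1: S(1,-1) = 0.4636; S(1,+0) = 0.8800; S(1,+1) = 1.6703
  k=2: S(2,-2) = 0.2443; S(2,-1) = 0.4636; S(2,+0) = 0.8800; S(2,+1) = 1.6703; S(2,+2) = 3.1705
Terminal payoffs V(N, j) = max(S_T - K, 0):
  V(2,-2) = 0.000000; V(2,-1) = 0.000000; V(2,+0) = 0.000000; V(2,+1) = 0.640337; V(2,+2) = 2.140484
Backward induction: V(k, j) = exp(-r*dt) * [p_u * V(k+1, j+1) + p_m * V(k+1, j) + p_d * V(k+1, j-1)]
  V(1,-1) = exp(-r*dt) * [p_u*0.000000 + p_m*0.000000 + p_d*0.000000] = 0.000000
  V(1,+0) = exp(-r*dt) * [p_u*0.640337 + p_m*0.000000 + p_d*0.000000] = 0.077168
  V(1,+1) = exp(-r*dt) * [p_u*2.140484 + p_m*0.640337 + p_d*0.000000] = 0.680173
  V(0,+0) = exp(-r*dt) * [p_u*0.680173 + p_m*0.077168 + p_d*0.000000] = 0.132851

Answer: Price = V(0,0) = 0.1329


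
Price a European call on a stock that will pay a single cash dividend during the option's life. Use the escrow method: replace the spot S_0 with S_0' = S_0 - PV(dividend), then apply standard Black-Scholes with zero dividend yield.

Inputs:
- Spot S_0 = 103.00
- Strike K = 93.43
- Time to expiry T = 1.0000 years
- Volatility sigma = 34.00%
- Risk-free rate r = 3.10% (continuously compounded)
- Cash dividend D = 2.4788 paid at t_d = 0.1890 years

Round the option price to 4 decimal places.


PV(D) = D * exp(-r * t_d) = 2.4788 * 0.99415813 = 2.46431917
S_0' = S_0 - PV(D) = 103.0000 - 2.46431917 = 100.53568083
d1 = (ln(S_0'/K) + (r + sigma^2/2)*T) / (sigma*sqrt(T)) = 0.47676531
d2 = d1 - sigma*sqrt(T) = 0.13676531
exp(-rT) = 0.96947557
N(d1) = 0.68323537; N(d2) = 0.55439185
C = S_0' * N(d1) - K * exp(-rT) * N(d2) = 100.53568083 * 0.68323537 - 93.4300 * 0.96947557 * 0.55439185 = 18.4738

Answer: Price = 18.4738
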